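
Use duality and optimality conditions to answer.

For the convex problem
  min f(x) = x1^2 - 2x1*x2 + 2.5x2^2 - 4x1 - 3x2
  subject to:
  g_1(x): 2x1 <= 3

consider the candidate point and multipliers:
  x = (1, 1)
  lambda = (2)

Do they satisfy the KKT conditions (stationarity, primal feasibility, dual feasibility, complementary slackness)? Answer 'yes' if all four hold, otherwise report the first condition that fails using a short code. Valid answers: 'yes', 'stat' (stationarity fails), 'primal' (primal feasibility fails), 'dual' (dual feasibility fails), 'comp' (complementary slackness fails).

Gradient of f: grad f(x) = Q x + c = (-4, 0)
Constraint values g_i(x) = a_i^T x - b_i:
  g_1((1, 1)) = -1
Stationarity residual: grad f(x) + sum_i lambda_i a_i = (0, 0)
  -> stationarity OK
Primal feasibility (all g_i <= 0): OK
Dual feasibility (all lambda_i >= 0): OK
Complementary slackness (lambda_i * g_i(x) = 0 for all i): FAILS

Verdict: the first failing condition is complementary_slackness -> comp.

comp


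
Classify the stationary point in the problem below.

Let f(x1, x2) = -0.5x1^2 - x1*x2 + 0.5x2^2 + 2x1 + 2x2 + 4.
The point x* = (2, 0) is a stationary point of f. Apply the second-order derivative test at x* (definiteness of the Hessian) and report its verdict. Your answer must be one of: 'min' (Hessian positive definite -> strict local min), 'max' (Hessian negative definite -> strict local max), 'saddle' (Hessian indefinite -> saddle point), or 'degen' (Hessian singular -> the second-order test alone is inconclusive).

Compute the Hessian H = grad^2 f:
  H = [[-1, -1], [-1, 1]]
Verify stationarity: grad f(x*) = H x* + g = (0, 0).
Eigenvalues of H: -1.4142, 1.4142.
Eigenvalues have mixed signs, so H is indefinite -> x* is a saddle point.

saddle


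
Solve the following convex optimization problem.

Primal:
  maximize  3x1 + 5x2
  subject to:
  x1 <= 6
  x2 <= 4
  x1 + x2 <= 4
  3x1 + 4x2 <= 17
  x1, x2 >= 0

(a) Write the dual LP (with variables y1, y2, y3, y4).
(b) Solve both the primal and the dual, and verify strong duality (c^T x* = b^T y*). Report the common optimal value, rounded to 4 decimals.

The standard primal-dual pair for 'max c^T x s.t. A x <= b, x >= 0' is:
  Dual:  min b^T y  s.t.  A^T y >= c,  y >= 0.

So the dual LP is:
  minimize  6y1 + 4y2 + 4y3 + 17y4
  subject to:
    y1 + y3 + 3y4 >= 3
    y2 + y3 + 4y4 >= 5
    y1, y2, y3, y4 >= 0

Solving the primal: x* = (0, 4).
  primal value c^T x* = 20.
Solving the dual: y* = (0, 2, 3, 0).
  dual value b^T y* = 20.
Strong duality: c^T x* = b^T y*. Confirmed.

20


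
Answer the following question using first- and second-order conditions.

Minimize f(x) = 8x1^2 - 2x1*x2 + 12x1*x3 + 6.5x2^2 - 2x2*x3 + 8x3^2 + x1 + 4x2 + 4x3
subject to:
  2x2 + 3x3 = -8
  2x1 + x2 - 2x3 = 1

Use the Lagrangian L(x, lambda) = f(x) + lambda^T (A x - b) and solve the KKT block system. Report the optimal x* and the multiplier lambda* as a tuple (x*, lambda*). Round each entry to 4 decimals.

Form the Lagrangian:
  L(x, lambda) = (1/2) x^T Q x + c^T x + lambda^T (A x - b)
Stationarity (grad_x L = 0): Q x + c + A^T lambda = 0.
Primal feasibility: A x = b.

This gives the KKT block system:
  [ Q   A^T ] [ x     ]   [-c ]
  [ A    0  ] [ lambda ] = [ b ]

Solving the linear system:
  x*      = (0.1256, -1.9648, -1.3568)
  lambda* = (7.2046, 4.671)
  f(x*)   = 19.9024

x* = (0.1256, -1.9648, -1.3568), lambda* = (7.2046, 4.671)


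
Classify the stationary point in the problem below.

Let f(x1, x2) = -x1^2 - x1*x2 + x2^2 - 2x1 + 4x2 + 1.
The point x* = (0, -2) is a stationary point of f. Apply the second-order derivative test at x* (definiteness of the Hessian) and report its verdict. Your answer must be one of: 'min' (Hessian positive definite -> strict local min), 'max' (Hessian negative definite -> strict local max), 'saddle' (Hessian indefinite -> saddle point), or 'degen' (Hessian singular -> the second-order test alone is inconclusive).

Compute the Hessian H = grad^2 f:
  H = [[-2, -1], [-1, 2]]
Verify stationarity: grad f(x*) = H x* + g = (0, 0).
Eigenvalues of H: -2.2361, 2.2361.
Eigenvalues have mixed signs, so H is indefinite -> x* is a saddle point.

saddle


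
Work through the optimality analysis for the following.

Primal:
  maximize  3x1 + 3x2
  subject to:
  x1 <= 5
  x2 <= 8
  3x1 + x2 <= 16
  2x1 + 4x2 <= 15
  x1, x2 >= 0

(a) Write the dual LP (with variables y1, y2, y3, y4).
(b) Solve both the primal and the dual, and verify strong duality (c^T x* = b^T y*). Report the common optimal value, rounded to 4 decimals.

The standard primal-dual pair for 'max c^T x s.t. A x <= b, x >= 0' is:
  Dual:  min b^T y  s.t.  A^T y >= c,  y >= 0.

So the dual LP is:
  minimize  5y1 + 8y2 + 16y3 + 15y4
  subject to:
    y1 + 3y3 + 2y4 >= 3
    y2 + y3 + 4y4 >= 3
    y1, y2, y3, y4 >= 0

Solving the primal: x* = (4.9, 1.3).
  primal value c^T x* = 18.6.
Solving the dual: y* = (0, 0, 0.6, 0.6).
  dual value b^T y* = 18.6.
Strong duality: c^T x* = b^T y*. Confirmed.

18.6


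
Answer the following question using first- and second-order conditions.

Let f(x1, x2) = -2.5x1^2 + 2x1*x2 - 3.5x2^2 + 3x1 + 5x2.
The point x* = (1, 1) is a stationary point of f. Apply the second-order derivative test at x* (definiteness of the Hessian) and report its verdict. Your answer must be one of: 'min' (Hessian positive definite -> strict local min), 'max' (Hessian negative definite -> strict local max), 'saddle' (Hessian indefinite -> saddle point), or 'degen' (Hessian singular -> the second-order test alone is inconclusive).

Compute the Hessian H = grad^2 f:
  H = [[-5, 2], [2, -7]]
Verify stationarity: grad f(x*) = H x* + g = (0, 0).
Eigenvalues of H: -8.2361, -3.7639.
Both eigenvalues < 0, so H is negative definite -> x* is a strict local max.

max


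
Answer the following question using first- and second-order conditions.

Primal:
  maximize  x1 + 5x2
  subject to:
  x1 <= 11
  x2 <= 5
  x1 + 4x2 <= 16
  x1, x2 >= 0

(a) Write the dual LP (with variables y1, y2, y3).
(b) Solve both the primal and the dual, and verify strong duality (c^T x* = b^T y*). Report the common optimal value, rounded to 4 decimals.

The standard primal-dual pair for 'max c^T x s.t. A x <= b, x >= 0' is:
  Dual:  min b^T y  s.t.  A^T y >= c,  y >= 0.

So the dual LP is:
  minimize  11y1 + 5y2 + 16y3
  subject to:
    y1 + y3 >= 1
    y2 + 4y3 >= 5
    y1, y2, y3 >= 0

Solving the primal: x* = (0, 4).
  primal value c^T x* = 20.
Solving the dual: y* = (0, 0, 1.25).
  dual value b^T y* = 20.
Strong duality: c^T x* = b^T y*. Confirmed.

20


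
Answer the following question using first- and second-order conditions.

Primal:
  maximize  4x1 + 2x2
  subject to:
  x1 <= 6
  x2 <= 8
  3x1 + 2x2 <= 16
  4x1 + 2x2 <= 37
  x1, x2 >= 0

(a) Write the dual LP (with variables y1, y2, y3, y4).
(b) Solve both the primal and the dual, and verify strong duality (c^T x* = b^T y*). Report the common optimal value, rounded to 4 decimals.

The standard primal-dual pair for 'max c^T x s.t. A x <= b, x >= 0' is:
  Dual:  min b^T y  s.t.  A^T y >= c,  y >= 0.

So the dual LP is:
  minimize  6y1 + 8y2 + 16y3 + 37y4
  subject to:
    y1 + 3y3 + 4y4 >= 4
    y2 + 2y3 + 2y4 >= 2
    y1, y2, y3, y4 >= 0

Solving the primal: x* = (5.3333, 0).
  primal value c^T x* = 21.3333.
Solving the dual: y* = (0, 0, 1.3333, 0).
  dual value b^T y* = 21.3333.
Strong duality: c^T x* = b^T y*. Confirmed.

21.3333


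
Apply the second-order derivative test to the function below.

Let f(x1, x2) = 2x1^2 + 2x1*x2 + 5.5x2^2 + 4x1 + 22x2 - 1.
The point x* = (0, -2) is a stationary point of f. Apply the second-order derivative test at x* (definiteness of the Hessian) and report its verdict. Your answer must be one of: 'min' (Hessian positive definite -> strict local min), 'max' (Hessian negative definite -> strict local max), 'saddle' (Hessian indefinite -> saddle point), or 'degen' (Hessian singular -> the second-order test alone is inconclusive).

Compute the Hessian H = grad^2 f:
  H = [[4, 2], [2, 11]]
Verify stationarity: grad f(x*) = H x* + g = (0, 0).
Eigenvalues of H: 3.4689, 11.5311.
Both eigenvalues > 0, so H is positive definite -> x* is a strict local min.

min


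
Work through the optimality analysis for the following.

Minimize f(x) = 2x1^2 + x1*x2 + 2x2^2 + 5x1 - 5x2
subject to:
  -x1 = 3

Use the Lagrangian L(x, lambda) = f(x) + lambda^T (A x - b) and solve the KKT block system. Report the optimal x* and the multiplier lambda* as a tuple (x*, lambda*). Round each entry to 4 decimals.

Form the Lagrangian:
  L(x, lambda) = (1/2) x^T Q x + c^T x + lambda^T (A x - b)
Stationarity (grad_x L = 0): Q x + c + A^T lambda = 0.
Primal feasibility: A x = b.

This gives the KKT block system:
  [ Q   A^T ] [ x     ]   [-c ]
  [ A    0  ] [ lambda ] = [ b ]

Solving the linear system:
  x*      = (-3, 2)
  lambda* = (-5)
  f(x*)   = -5

x* = (-3, 2), lambda* = (-5)


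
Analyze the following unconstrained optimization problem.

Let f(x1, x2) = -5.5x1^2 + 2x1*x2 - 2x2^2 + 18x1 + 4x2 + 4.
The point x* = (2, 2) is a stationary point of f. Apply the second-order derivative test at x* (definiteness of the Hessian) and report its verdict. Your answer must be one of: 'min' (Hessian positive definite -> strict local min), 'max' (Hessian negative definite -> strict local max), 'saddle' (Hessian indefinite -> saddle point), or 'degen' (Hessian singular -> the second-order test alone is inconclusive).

Compute the Hessian H = grad^2 f:
  H = [[-11, 2], [2, -4]]
Verify stationarity: grad f(x*) = H x* + g = (0, 0).
Eigenvalues of H: -11.5311, -3.4689.
Both eigenvalues < 0, so H is negative definite -> x* is a strict local max.

max


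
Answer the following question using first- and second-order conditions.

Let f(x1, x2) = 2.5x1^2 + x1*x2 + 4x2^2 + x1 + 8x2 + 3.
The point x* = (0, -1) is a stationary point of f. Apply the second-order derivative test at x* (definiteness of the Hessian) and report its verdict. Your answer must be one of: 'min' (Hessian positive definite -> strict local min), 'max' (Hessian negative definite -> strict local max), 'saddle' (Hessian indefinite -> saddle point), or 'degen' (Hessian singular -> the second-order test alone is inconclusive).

Compute the Hessian H = grad^2 f:
  H = [[5, 1], [1, 8]]
Verify stationarity: grad f(x*) = H x* + g = (0, 0).
Eigenvalues of H: 4.6972, 8.3028.
Both eigenvalues > 0, so H is positive definite -> x* is a strict local min.

min


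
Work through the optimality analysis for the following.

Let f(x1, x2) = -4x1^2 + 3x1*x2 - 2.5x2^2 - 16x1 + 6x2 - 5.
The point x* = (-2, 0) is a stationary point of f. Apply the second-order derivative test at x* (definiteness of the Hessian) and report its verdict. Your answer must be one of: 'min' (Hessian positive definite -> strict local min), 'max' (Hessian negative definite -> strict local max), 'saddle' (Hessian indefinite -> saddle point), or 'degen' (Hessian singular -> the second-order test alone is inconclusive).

Compute the Hessian H = grad^2 f:
  H = [[-8, 3], [3, -5]]
Verify stationarity: grad f(x*) = H x* + g = (0, 0).
Eigenvalues of H: -9.8541, -3.1459.
Both eigenvalues < 0, so H is negative definite -> x* is a strict local max.

max


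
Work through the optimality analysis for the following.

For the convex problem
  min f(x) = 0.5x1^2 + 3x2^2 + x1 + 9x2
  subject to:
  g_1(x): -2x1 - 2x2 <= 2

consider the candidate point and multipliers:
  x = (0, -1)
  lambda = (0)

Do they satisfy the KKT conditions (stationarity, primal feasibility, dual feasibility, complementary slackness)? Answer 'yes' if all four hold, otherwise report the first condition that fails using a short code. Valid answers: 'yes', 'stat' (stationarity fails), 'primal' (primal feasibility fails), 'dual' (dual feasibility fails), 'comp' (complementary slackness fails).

Gradient of f: grad f(x) = Q x + c = (1, 3)
Constraint values g_i(x) = a_i^T x - b_i:
  g_1((0, -1)) = 0
Stationarity residual: grad f(x) + sum_i lambda_i a_i = (1, 3)
  -> stationarity FAILS
Primal feasibility (all g_i <= 0): OK
Dual feasibility (all lambda_i >= 0): OK
Complementary slackness (lambda_i * g_i(x) = 0 for all i): OK

Verdict: the first failing condition is stationarity -> stat.

stat


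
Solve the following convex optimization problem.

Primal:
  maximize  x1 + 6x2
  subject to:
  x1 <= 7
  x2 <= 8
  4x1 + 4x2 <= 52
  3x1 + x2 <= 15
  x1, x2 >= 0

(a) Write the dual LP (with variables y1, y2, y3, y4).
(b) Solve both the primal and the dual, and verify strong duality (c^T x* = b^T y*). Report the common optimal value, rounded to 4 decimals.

The standard primal-dual pair for 'max c^T x s.t. A x <= b, x >= 0' is:
  Dual:  min b^T y  s.t.  A^T y >= c,  y >= 0.

So the dual LP is:
  minimize  7y1 + 8y2 + 52y3 + 15y4
  subject to:
    y1 + 4y3 + 3y4 >= 1
    y2 + 4y3 + y4 >= 6
    y1, y2, y3, y4 >= 0

Solving the primal: x* = (2.3333, 8).
  primal value c^T x* = 50.3333.
Solving the dual: y* = (0, 5.6667, 0, 0.3333).
  dual value b^T y* = 50.3333.
Strong duality: c^T x* = b^T y*. Confirmed.

50.3333


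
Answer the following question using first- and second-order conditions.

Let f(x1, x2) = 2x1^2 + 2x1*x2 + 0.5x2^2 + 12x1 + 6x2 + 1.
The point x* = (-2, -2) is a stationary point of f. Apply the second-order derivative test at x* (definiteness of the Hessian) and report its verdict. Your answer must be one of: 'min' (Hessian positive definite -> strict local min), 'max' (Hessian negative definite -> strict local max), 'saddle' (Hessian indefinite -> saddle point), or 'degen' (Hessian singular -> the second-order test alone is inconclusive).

Compute the Hessian H = grad^2 f:
  H = [[4, 2], [2, 1]]
Verify stationarity: grad f(x*) = H x* + g = (0, 0).
Eigenvalues of H: 0, 5.
H has a zero eigenvalue (singular; positive semidefinite but not definite), so H is neither positive definite, negative definite, nor indefinite. The second-order test alone is inconclusive -> degen.
(Indeed, f is constant along the null direction of H through x*, so x* is not a strict local extremum.)

degen


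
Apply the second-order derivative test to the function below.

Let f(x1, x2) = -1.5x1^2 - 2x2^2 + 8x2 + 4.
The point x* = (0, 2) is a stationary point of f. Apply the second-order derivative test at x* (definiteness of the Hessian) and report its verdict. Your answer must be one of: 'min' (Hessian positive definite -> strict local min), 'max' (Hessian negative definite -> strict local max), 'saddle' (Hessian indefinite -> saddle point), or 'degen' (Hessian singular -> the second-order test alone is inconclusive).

Compute the Hessian H = grad^2 f:
  H = [[-3, 0], [0, -4]]
Verify stationarity: grad f(x*) = H x* + g = (0, 0).
Eigenvalues of H: -4, -3.
Both eigenvalues < 0, so H is negative definite -> x* is a strict local max.

max


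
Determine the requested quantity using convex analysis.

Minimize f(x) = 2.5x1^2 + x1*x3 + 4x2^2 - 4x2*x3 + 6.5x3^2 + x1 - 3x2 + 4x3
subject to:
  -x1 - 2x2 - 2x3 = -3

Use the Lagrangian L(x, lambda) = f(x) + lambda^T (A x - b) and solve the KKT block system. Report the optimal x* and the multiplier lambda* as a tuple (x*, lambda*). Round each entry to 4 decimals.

Form the Lagrangian:
  L(x, lambda) = (1/2) x^T Q x + c^T x + lambda^T (A x - b)
Stationarity (grad_x L = 0): Q x + c + A^T lambda = 0.
Primal feasibility: A x = b.

This gives the KKT block system:
  [ Q   A^T ] [ x     ]   [-c ]
  [ A    0  ] [ lambda ] = [ b ]

Solving the linear system:
  x*      = (0.1591, 1.0795, 0.3409)
  lambda* = (2.1364)
  f(x*)   = 2.3466

x* = (0.1591, 1.0795, 0.3409), lambda* = (2.1364)


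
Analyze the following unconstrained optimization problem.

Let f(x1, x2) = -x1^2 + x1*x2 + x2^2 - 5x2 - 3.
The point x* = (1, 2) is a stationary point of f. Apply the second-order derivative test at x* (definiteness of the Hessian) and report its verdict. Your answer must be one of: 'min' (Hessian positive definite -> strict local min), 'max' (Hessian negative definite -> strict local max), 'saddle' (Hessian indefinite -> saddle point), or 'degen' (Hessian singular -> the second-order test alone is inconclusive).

Compute the Hessian H = grad^2 f:
  H = [[-2, 1], [1, 2]]
Verify stationarity: grad f(x*) = H x* + g = (0, 0).
Eigenvalues of H: -2.2361, 2.2361.
Eigenvalues have mixed signs, so H is indefinite -> x* is a saddle point.

saddle


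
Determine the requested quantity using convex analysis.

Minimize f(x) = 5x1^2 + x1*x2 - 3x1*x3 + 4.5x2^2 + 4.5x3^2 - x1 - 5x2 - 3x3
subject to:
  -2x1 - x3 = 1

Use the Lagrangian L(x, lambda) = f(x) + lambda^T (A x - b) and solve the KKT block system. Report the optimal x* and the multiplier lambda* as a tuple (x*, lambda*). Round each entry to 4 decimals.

Form the Lagrangian:
  L(x, lambda) = (1/2) x^T Q x + c^T x + lambda^T (A x - b)
Stationarity (grad_x L = 0): Q x + c + A^T lambda = 0.
Primal feasibility: A x = b.

This gives the KKT block system:
  [ Q   A^T ] [ x     ]   [-c ]
  [ A    0  ] [ lambda ] = [ b ]

Solving the linear system:
  x*      = (-0.4587, 0.6065, -0.0825)
  lambda* = (-2.3666)
  f(x*)   = 0.0202

x* = (-0.4587, 0.6065, -0.0825), lambda* = (-2.3666)


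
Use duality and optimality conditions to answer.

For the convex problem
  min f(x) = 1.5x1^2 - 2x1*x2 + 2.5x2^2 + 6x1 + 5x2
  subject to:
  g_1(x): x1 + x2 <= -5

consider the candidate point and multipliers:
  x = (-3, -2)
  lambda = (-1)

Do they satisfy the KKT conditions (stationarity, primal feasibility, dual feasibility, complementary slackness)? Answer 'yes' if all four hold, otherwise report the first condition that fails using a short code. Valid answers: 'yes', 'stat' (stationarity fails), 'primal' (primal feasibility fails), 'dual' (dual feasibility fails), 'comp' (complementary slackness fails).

Gradient of f: grad f(x) = Q x + c = (1, 1)
Constraint values g_i(x) = a_i^T x - b_i:
  g_1((-3, -2)) = 0
Stationarity residual: grad f(x) + sum_i lambda_i a_i = (0, 0)
  -> stationarity OK
Primal feasibility (all g_i <= 0): OK
Dual feasibility (all lambda_i >= 0): FAILS
Complementary slackness (lambda_i * g_i(x) = 0 for all i): OK

Verdict: the first failing condition is dual_feasibility -> dual.

dual


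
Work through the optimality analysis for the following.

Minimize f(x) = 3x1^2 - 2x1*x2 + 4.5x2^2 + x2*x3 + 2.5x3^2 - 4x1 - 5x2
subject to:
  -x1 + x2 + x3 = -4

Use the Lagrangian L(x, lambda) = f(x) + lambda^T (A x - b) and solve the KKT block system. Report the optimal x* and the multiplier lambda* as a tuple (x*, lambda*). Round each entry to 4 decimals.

Form the Lagrangian:
  L(x, lambda) = (1/2) x^T Q x + c^T x + lambda^T (A x - b)
Stationarity (grad_x L = 0): Q x + c + A^T lambda = 0.
Primal feasibility: A x = b.

This gives the KKT block system:
  [ Q   A^T ] [ x     ]   [-c ]
  [ A    0  ] [ lambda ] = [ b ]

Solving the linear system:
  x*      = (2.3125, 0.2396, -1.9271)
  lambda* = (9.3958)
  f(x*)   = 13.5677

x* = (2.3125, 0.2396, -1.9271), lambda* = (9.3958)


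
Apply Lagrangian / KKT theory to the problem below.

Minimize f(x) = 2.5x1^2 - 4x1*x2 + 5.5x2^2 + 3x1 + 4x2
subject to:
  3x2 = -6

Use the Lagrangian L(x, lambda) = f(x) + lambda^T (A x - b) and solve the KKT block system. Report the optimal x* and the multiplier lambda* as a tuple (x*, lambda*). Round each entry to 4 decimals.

Form the Lagrangian:
  L(x, lambda) = (1/2) x^T Q x + c^T x + lambda^T (A x - b)
Stationarity (grad_x L = 0): Q x + c + A^T lambda = 0.
Primal feasibility: A x = b.

This gives the KKT block system:
  [ Q   A^T ] [ x     ]   [-c ]
  [ A    0  ] [ lambda ] = [ b ]

Solving the linear system:
  x*      = (-2.2, -2)
  lambda* = (3.0667)
  f(x*)   = 1.9

x* = (-2.2, -2), lambda* = (3.0667)


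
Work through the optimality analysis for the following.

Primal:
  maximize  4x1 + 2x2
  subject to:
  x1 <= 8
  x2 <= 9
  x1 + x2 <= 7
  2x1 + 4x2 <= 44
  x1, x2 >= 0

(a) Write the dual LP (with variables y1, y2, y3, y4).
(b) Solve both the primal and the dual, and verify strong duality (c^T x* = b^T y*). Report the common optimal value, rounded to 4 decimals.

The standard primal-dual pair for 'max c^T x s.t. A x <= b, x >= 0' is:
  Dual:  min b^T y  s.t.  A^T y >= c,  y >= 0.

So the dual LP is:
  minimize  8y1 + 9y2 + 7y3 + 44y4
  subject to:
    y1 + y3 + 2y4 >= 4
    y2 + y3 + 4y4 >= 2
    y1, y2, y3, y4 >= 0

Solving the primal: x* = (7, 0).
  primal value c^T x* = 28.
Solving the dual: y* = (0, 0, 4, 0).
  dual value b^T y* = 28.
Strong duality: c^T x* = b^T y*. Confirmed.

28


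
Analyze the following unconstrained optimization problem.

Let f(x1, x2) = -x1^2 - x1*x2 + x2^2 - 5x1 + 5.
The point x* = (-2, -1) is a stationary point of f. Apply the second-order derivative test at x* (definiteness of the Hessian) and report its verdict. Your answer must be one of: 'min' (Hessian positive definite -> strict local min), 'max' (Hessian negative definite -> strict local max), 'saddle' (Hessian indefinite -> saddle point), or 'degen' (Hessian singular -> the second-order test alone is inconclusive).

Compute the Hessian H = grad^2 f:
  H = [[-2, -1], [-1, 2]]
Verify stationarity: grad f(x*) = H x* + g = (0, 0).
Eigenvalues of H: -2.2361, 2.2361.
Eigenvalues have mixed signs, so H is indefinite -> x* is a saddle point.

saddle


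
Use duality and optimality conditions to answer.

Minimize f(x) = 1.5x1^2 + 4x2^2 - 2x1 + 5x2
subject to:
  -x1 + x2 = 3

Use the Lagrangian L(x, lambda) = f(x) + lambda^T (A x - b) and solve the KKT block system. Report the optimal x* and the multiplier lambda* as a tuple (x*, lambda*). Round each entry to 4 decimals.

Form the Lagrangian:
  L(x, lambda) = (1/2) x^T Q x + c^T x + lambda^T (A x - b)
Stationarity (grad_x L = 0): Q x + c + A^T lambda = 0.
Primal feasibility: A x = b.

This gives the KKT block system:
  [ Q   A^T ] [ x     ]   [-c ]
  [ A    0  ] [ lambda ] = [ b ]

Solving the linear system:
  x*      = (-2.4545, 0.5455)
  lambda* = (-9.3636)
  f(x*)   = 17.8636

x* = (-2.4545, 0.5455), lambda* = (-9.3636)


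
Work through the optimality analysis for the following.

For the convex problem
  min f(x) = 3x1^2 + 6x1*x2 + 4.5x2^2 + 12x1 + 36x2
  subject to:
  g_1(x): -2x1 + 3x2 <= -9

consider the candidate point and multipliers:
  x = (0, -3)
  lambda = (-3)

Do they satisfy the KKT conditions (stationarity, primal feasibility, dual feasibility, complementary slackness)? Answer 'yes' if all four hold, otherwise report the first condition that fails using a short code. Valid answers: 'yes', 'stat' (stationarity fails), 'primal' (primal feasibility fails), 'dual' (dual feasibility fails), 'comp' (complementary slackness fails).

Gradient of f: grad f(x) = Q x + c = (-6, 9)
Constraint values g_i(x) = a_i^T x - b_i:
  g_1((0, -3)) = 0
Stationarity residual: grad f(x) + sum_i lambda_i a_i = (0, 0)
  -> stationarity OK
Primal feasibility (all g_i <= 0): OK
Dual feasibility (all lambda_i >= 0): FAILS
Complementary slackness (lambda_i * g_i(x) = 0 for all i): OK

Verdict: the first failing condition is dual_feasibility -> dual.

dual


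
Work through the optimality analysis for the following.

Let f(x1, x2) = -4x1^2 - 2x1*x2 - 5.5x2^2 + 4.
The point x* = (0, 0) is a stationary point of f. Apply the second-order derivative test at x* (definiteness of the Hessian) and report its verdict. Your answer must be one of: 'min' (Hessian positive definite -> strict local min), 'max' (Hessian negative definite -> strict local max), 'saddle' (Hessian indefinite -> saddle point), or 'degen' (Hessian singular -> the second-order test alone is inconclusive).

Compute the Hessian H = grad^2 f:
  H = [[-8, -2], [-2, -11]]
Verify stationarity: grad f(x*) = H x* + g = (0, 0).
Eigenvalues of H: -12, -7.
Both eigenvalues < 0, so H is negative definite -> x* is a strict local max.

max


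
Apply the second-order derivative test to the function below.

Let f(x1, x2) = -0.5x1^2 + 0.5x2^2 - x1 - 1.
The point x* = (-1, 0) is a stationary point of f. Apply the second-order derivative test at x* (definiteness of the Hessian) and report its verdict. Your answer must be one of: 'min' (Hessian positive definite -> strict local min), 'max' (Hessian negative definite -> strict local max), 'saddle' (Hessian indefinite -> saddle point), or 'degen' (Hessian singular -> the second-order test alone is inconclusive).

Compute the Hessian H = grad^2 f:
  H = [[-1, 0], [0, 1]]
Verify stationarity: grad f(x*) = H x* + g = (0, 0).
Eigenvalues of H: -1, 1.
Eigenvalues have mixed signs, so H is indefinite -> x* is a saddle point.

saddle


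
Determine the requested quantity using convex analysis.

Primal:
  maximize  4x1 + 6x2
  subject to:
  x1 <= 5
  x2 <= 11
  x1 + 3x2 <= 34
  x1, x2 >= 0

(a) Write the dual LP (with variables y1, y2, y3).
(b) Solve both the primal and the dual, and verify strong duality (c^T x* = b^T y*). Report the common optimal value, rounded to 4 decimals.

The standard primal-dual pair for 'max c^T x s.t. A x <= b, x >= 0' is:
  Dual:  min b^T y  s.t.  A^T y >= c,  y >= 0.

So the dual LP is:
  minimize  5y1 + 11y2 + 34y3
  subject to:
    y1 + y3 >= 4
    y2 + 3y3 >= 6
    y1, y2, y3 >= 0

Solving the primal: x* = (5, 9.6667).
  primal value c^T x* = 78.
Solving the dual: y* = (2, 0, 2).
  dual value b^T y* = 78.
Strong duality: c^T x* = b^T y*. Confirmed.

78


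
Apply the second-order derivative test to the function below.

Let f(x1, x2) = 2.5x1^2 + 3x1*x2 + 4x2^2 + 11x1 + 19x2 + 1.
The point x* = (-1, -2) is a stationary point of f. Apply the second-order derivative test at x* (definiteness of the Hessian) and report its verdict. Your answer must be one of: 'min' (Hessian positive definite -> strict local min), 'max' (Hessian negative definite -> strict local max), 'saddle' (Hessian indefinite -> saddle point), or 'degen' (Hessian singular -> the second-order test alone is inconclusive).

Compute the Hessian H = grad^2 f:
  H = [[5, 3], [3, 8]]
Verify stationarity: grad f(x*) = H x* + g = (0, 0).
Eigenvalues of H: 3.1459, 9.8541.
Both eigenvalues > 0, so H is positive definite -> x* is a strict local min.

min


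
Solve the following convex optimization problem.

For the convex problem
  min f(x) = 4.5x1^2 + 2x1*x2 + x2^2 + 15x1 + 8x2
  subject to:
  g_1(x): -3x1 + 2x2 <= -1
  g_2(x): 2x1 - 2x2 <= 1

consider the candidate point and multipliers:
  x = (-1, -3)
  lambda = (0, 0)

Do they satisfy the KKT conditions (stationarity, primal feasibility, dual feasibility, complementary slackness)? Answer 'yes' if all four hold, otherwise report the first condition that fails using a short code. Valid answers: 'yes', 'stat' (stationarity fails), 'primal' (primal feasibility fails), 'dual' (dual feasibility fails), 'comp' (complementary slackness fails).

Gradient of f: grad f(x) = Q x + c = (0, 0)
Constraint values g_i(x) = a_i^T x - b_i:
  g_1((-1, -3)) = -2
  g_2((-1, -3)) = 3
Stationarity residual: grad f(x) + sum_i lambda_i a_i = (0, 0)
  -> stationarity OK
Primal feasibility (all g_i <= 0): FAILS
Dual feasibility (all lambda_i >= 0): OK
Complementary slackness (lambda_i * g_i(x) = 0 for all i): OK

Verdict: the first failing condition is primal_feasibility -> primal.

primal


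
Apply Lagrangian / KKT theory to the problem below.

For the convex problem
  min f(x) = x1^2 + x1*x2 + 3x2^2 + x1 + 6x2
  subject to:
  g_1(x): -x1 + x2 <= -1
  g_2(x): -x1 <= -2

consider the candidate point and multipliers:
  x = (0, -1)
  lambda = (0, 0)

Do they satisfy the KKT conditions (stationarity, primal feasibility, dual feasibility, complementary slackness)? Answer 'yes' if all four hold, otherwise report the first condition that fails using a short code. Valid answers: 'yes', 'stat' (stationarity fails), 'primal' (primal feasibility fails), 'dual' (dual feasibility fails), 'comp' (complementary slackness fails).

Gradient of f: grad f(x) = Q x + c = (0, 0)
Constraint values g_i(x) = a_i^T x - b_i:
  g_1((0, -1)) = 0
  g_2((0, -1)) = 2
Stationarity residual: grad f(x) + sum_i lambda_i a_i = (0, 0)
  -> stationarity OK
Primal feasibility (all g_i <= 0): FAILS
Dual feasibility (all lambda_i >= 0): OK
Complementary slackness (lambda_i * g_i(x) = 0 for all i): OK

Verdict: the first failing condition is primal_feasibility -> primal.

primal


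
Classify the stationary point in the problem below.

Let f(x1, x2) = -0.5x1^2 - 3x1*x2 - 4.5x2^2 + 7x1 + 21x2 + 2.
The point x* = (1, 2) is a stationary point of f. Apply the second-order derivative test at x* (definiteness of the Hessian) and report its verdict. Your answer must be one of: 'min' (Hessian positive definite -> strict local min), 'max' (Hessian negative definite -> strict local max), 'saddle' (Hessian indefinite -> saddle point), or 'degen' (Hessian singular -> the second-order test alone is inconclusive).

Compute the Hessian H = grad^2 f:
  H = [[-1, -3], [-3, -9]]
Verify stationarity: grad f(x*) = H x* + g = (0, 0).
Eigenvalues of H: -10, 0.
H has a zero eigenvalue (singular; negative semidefinite but not definite), so H is neither positive definite, negative definite, nor indefinite. The second-order test alone is inconclusive -> degen.
(Indeed, f is constant along the null direction of H through x*, so x* is not a strict local extremum.)

degen


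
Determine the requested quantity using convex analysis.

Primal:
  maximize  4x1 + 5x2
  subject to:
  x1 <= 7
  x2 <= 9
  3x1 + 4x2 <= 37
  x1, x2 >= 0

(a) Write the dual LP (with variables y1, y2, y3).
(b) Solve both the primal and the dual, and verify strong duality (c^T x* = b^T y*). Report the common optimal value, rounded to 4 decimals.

The standard primal-dual pair for 'max c^T x s.t. A x <= b, x >= 0' is:
  Dual:  min b^T y  s.t.  A^T y >= c,  y >= 0.

So the dual LP is:
  minimize  7y1 + 9y2 + 37y3
  subject to:
    y1 + 3y3 >= 4
    y2 + 4y3 >= 5
    y1, y2, y3 >= 0

Solving the primal: x* = (7, 4).
  primal value c^T x* = 48.
Solving the dual: y* = (0.25, 0, 1.25).
  dual value b^T y* = 48.
Strong duality: c^T x* = b^T y*. Confirmed.

48


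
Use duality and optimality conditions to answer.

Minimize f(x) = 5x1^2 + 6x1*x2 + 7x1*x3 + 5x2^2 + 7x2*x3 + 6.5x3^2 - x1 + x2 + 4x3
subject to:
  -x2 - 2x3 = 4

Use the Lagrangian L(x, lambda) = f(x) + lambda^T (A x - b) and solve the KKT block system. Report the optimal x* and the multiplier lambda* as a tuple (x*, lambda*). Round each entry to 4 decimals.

Form the Lagrangian:
  L(x, lambda) = (1/2) x^T Q x + c^T x + lambda^T (A x - b)
Stationarity (grad_x L = 0): Q x + c + A^T lambda = 0.
Primal feasibility: A x = b.

This gives the KKT block system:
  [ Q   A^T ] [ x     ]   [-c ]
  [ A    0  ] [ lambda ] = [ b ]

Solving the linear system:
  x*      = (1.5778, -0.3111, -1.8444)
  lambda* = (-5.5556)
  f(x*)   = 6.4778

x* = (1.5778, -0.3111, -1.8444), lambda* = (-5.5556)


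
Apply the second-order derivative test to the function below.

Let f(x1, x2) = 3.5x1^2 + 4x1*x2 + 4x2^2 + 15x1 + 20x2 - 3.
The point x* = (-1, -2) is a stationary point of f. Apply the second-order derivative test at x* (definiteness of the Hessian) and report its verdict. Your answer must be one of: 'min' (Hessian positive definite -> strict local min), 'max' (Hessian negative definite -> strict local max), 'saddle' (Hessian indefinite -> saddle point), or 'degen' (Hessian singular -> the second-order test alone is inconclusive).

Compute the Hessian H = grad^2 f:
  H = [[7, 4], [4, 8]]
Verify stationarity: grad f(x*) = H x* + g = (0, 0).
Eigenvalues of H: 3.4689, 11.5311.
Both eigenvalues > 0, so H is positive definite -> x* is a strict local min.

min


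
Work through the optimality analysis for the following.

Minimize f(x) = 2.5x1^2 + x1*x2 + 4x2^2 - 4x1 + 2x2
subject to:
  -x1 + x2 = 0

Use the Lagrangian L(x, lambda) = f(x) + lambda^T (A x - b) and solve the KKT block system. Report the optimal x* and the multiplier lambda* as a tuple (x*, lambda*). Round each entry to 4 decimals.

Form the Lagrangian:
  L(x, lambda) = (1/2) x^T Q x + c^T x + lambda^T (A x - b)
Stationarity (grad_x L = 0): Q x + c + A^T lambda = 0.
Primal feasibility: A x = b.

This gives the KKT block system:
  [ Q   A^T ] [ x     ]   [-c ]
  [ A    0  ] [ lambda ] = [ b ]

Solving the linear system:
  x*      = (0.1333, 0.1333)
  lambda* = (-3.2)
  f(x*)   = -0.1333

x* = (0.1333, 0.1333), lambda* = (-3.2)


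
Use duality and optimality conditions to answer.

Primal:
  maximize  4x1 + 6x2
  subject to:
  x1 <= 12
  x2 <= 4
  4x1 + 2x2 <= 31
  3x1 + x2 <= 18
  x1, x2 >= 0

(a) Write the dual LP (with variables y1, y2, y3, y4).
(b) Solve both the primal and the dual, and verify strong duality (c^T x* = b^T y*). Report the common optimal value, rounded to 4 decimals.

The standard primal-dual pair for 'max c^T x s.t. A x <= b, x >= 0' is:
  Dual:  min b^T y  s.t.  A^T y >= c,  y >= 0.

So the dual LP is:
  minimize  12y1 + 4y2 + 31y3 + 18y4
  subject to:
    y1 + 4y3 + 3y4 >= 4
    y2 + 2y3 + y4 >= 6
    y1, y2, y3, y4 >= 0

Solving the primal: x* = (4.6667, 4).
  primal value c^T x* = 42.6667.
Solving the dual: y* = (0, 4.6667, 0, 1.3333).
  dual value b^T y* = 42.6667.
Strong duality: c^T x* = b^T y*. Confirmed.

42.6667


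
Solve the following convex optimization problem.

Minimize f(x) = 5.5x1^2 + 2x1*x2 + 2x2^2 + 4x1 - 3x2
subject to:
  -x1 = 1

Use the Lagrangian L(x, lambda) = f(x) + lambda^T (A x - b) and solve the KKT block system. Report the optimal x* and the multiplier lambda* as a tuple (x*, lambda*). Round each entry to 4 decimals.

Form the Lagrangian:
  L(x, lambda) = (1/2) x^T Q x + c^T x + lambda^T (A x - b)
Stationarity (grad_x L = 0): Q x + c + A^T lambda = 0.
Primal feasibility: A x = b.

This gives the KKT block system:
  [ Q   A^T ] [ x     ]   [-c ]
  [ A    0  ] [ lambda ] = [ b ]

Solving the linear system:
  x*      = (-1, 1.25)
  lambda* = (-4.5)
  f(x*)   = -1.625

x* = (-1, 1.25), lambda* = (-4.5)


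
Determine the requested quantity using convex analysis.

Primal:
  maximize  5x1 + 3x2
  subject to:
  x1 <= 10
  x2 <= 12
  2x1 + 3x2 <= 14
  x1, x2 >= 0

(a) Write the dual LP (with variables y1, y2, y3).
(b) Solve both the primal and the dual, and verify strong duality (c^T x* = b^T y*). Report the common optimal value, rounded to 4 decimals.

The standard primal-dual pair for 'max c^T x s.t. A x <= b, x >= 0' is:
  Dual:  min b^T y  s.t.  A^T y >= c,  y >= 0.

So the dual LP is:
  minimize  10y1 + 12y2 + 14y3
  subject to:
    y1 + 2y3 >= 5
    y2 + 3y3 >= 3
    y1, y2, y3 >= 0

Solving the primal: x* = (7, 0).
  primal value c^T x* = 35.
Solving the dual: y* = (0, 0, 2.5).
  dual value b^T y* = 35.
Strong duality: c^T x* = b^T y*. Confirmed.

35


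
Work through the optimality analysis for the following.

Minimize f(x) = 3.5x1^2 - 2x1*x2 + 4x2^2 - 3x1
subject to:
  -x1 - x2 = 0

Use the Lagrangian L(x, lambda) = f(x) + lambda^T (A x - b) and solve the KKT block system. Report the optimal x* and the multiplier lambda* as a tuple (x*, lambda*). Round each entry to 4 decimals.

Form the Lagrangian:
  L(x, lambda) = (1/2) x^T Q x + c^T x + lambda^T (A x - b)
Stationarity (grad_x L = 0): Q x + c + A^T lambda = 0.
Primal feasibility: A x = b.

This gives the KKT block system:
  [ Q   A^T ] [ x     ]   [-c ]
  [ A    0  ] [ lambda ] = [ b ]

Solving the linear system:
  x*      = (0.1579, -0.1579)
  lambda* = (-1.5789)
  f(x*)   = -0.2368

x* = (0.1579, -0.1579), lambda* = (-1.5789)


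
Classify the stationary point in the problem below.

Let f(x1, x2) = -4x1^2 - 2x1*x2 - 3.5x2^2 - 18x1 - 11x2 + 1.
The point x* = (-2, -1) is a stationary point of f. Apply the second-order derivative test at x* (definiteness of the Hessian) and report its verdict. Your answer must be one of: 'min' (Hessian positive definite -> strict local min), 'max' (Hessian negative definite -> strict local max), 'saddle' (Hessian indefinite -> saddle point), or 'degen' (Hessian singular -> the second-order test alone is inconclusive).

Compute the Hessian H = grad^2 f:
  H = [[-8, -2], [-2, -7]]
Verify stationarity: grad f(x*) = H x* + g = (0, 0).
Eigenvalues of H: -9.5616, -5.4384.
Both eigenvalues < 0, so H is negative definite -> x* is a strict local max.

max


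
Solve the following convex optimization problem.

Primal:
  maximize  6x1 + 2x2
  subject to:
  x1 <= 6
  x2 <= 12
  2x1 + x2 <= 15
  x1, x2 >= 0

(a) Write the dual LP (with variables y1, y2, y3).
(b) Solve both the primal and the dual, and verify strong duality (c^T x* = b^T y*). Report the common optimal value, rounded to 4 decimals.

The standard primal-dual pair for 'max c^T x s.t. A x <= b, x >= 0' is:
  Dual:  min b^T y  s.t.  A^T y >= c,  y >= 0.

So the dual LP is:
  minimize  6y1 + 12y2 + 15y3
  subject to:
    y1 + 2y3 >= 6
    y2 + y3 >= 2
    y1, y2, y3 >= 0

Solving the primal: x* = (6, 3).
  primal value c^T x* = 42.
Solving the dual: y* = (2, 0, 2).
  dual value b^T y* = 42.
Strong duality: c^T x* = b^T y*. Confirmed.

42


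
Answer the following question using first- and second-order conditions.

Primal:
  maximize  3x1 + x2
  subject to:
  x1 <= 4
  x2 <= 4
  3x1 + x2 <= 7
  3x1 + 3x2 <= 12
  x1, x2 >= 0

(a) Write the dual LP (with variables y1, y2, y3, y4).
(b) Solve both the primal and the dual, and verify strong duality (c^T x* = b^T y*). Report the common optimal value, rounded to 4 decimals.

The standard primal-dual pair for 'max c^T x s.t. A x <= b, x >= 0' is:
  Dual:  min b^T y  s.t.  A^T y >= c,  y >= 0.

So the dual LP is:
  minimize  4y1 + 4y2 + 7y3 + 12y4
  subject to:
    y1 + 3y3 + 3y4 >= 3
    y2 + y3 + 3y4 >= 1
    y1, y2, y3, y4 >= 0

Solving the primal: x* = (1.5, 2.5).
  primal value c^T x* = 7.
Solving the dual: y* = (0, 0, 1, 0).
  dual value b^T y* = 7.
Strong duality: c^T x* = b^T y*. Confirmed.

7


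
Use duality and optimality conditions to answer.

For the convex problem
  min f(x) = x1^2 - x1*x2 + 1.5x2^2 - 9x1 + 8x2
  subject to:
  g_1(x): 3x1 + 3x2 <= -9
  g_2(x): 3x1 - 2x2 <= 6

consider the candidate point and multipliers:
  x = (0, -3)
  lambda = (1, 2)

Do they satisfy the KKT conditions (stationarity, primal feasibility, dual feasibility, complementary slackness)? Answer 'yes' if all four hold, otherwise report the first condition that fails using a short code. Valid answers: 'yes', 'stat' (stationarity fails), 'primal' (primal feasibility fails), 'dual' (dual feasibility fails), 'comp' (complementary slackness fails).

Gradient of f: grad f(x) = Q x + c = (-6, -1)
Constraint values g_i(x) = a_i^T x - b_i:
  g_1((0, -3)) = 0
  g_2((0, -3)) = 0
Stationarity residual: grad f(x) + sum_i lambda_i a_i = (3, -2)
  -> stationarity FAILS
Primal feasibility (all g_i <= 0): OK
Dual feasibility (all lambda_i >= 0): OK
Complementary slackness (lambda_i * g_i(x) = 0 for all i): OK

Verdict: the first failing condition is stationarity -> stat.

stat


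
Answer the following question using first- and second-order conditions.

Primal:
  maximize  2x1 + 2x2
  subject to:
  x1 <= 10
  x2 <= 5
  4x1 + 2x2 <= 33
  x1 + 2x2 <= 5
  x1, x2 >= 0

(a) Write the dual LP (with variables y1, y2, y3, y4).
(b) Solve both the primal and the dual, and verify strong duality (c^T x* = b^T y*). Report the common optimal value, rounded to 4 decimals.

The standard primal-dual pair for 'max c^T x s.t. A x <= b, x >= 0' is:
  Dual:  min b^T y  s.t.  A^T y >= c,  y >= 0.

So the dual LP is:
  minimize  10y1 + 5y2 + 33y3 + 5y4
  subject to:
    y1 + 4y3 + y4 >= 2
    y2 + 2y3 + 2y4 >= 2
    y1, y2, y3, y4 >= 0

Solving the primal: x* = (5, 0).
  primal value c^T x* = 10.
Solving the dual: y* = (0, 0, 0, 2).
  dual value b^T y* = 10.
Strong duality: c^T x* = b^T y*. Confirmed.

10


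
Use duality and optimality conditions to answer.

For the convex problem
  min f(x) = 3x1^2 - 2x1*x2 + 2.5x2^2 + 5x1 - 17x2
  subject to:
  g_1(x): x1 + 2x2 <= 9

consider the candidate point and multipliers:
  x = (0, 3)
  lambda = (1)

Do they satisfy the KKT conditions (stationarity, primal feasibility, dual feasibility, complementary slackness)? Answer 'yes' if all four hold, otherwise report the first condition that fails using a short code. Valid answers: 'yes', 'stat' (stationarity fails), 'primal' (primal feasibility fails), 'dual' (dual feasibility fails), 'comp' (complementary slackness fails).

Gradient of f: grad f(x) = Q x + c = (-1, -2)
Constraint values g_i(x) = a_i^T x - b_i:
  g_1((0, 3)) = -3
Stationarity residual: grad f(x) + sum_i lambda_i a_i = (0, 0)
  -> stationarity OK
Primal feasibility (all g_i <= 0): OK
Dual feasibility (all lambda_i >= 0): OK
Complementary slackness (lambda_i * g_i(x) = 0 for all i): FAILS

Verdict: the first failing condition is complementary_slackness -> comp.

comp
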